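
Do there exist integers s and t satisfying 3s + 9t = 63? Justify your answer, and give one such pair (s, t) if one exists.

s = 0, t = 7

gcd(3, 9) = 3, and 3 divides 63, so integer solutions exist.
Dividing through by 3 reduces the equation to 1s + 3t = 21.
The coefficient of s is 1, so setting t = 0 and s = 21 already solves it.
Shifting by a multiple of (3, −1) keeps it a solution: s = 21 − 7·3 = 0, t = 0 + 7·1 = 7.
Check: 3·0 + 9·7 = 0 + 63 = 63. ✓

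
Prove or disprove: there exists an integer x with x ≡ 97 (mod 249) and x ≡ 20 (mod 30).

No such integer exists.

Reduce both congruences modulo 3, which divides 249 and 30: they say x ≡ 97 (mod 3) and x ≡ 20 (mod 3).
However 97 ≡ 1 and 20 ≡ 2 (mod 3), and 1 ≠ 2.
So no integer satisfies both congruences.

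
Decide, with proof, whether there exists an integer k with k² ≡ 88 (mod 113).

k = 75

k = 75 works: 75² = 5625, and 5625 − 88 = 5537 = 49·113.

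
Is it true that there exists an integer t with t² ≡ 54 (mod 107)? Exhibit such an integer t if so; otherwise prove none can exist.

No, no such integer exists.

Apply Euler's criterion with the prime 107: 54 is a quadratic residue iff 54^53 ≡ 1 (mod 107), and a non-residue iff it is ≡ −1.
Squaring successively (mod 107): 54^2 = 2916 ≡ 27; 54^4 ≡ 27² = 729 ≡ 87; 54^8 ≡ 87² = 7569 ≡ 79; 54^16 ≡ 79² = 6241 ≡ 35; 54^32 ≡ 35² = 1225 ≡ 48.
Since 53 = 32 + 16 + 4 + 1, 54^53 ≡ 48 · 35 · 87 · 54; multiplying out mod 107: 48·35 = 1680 ≡ 75, then 75·87 = 6525 ≡ 105, then 105·54 = 5670 ≡ 106. Thus 54^53 ≡ 106 ≡ −1 (mod 107).
By Euler's criterion 54 is a quadratic non-residue mod 107: no t satisfies t² ≡ 54 (mod 107).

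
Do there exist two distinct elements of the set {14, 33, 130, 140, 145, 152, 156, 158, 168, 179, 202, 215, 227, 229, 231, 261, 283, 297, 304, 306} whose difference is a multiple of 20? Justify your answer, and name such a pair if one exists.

Reduce each element modulo 20: 14↦14, 33↦13, 130↦10, 140↦0, 145↦5, 152↦12, 156↦16, 158↦18, 168↦8, 179↦19, 202↦2, 215↦15, 227↦7, 229↦9, 231↦11, 261↦1, 283↦3, 297↦17, 304↦4, 306↦6.
All 20 residues are distinct, so no two elements differ by a multiple of 20.

No, no such pair exists.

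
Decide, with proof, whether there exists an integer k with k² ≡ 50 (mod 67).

Apply Euler's criterion with the prime 67: 50 is a quadratic residue iff 50^33 ≡ 1 (mod 67), and a non-residue iff it is ≡ −1.
Squaring successively (mod 67): 50^2 = 2500 ≡ 21; 50^4 ≡ 21² = 441 ≡ 39; 50^8 ≡ 39² = 1521 ≡ 47; 50^16 ≡ 47² = 2209 ≡ 65; 50^32 ≡ 65² = 4225 ≡ 4.
Since 33 = 32 + 1, 50^33 ≡ 4 · 50; multiplying out mod 67: 4·50 = 200 ≡ 66. Thus 50^33 ≡ 66 ≡ −1 (mod 67).
By Euler's criterion 50 is a quadratic non-residue mod 67: no k satisfies k² ≡ 50 (mod 67).

No, no such integer exists.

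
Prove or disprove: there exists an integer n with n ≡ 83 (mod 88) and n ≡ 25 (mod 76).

No, no such integer exists.

Reduce both congruences modulo 4, which divides 88 and 76: they say n ≡ 83 (mod 4) and n ≡ 25 (mod 4).
But 83 mod 4 = 3 while 25 mod 4 = 1, a contradiction.
Therefore no such n exists.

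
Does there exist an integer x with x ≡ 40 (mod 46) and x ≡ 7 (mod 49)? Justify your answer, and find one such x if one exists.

x = 546

The moduli 46 and 49 are coprime, so by the Chinese Remainder Theorem a unique solution modulo 2254 exists.
Any solution of the first congruence is x = 40 + 46t; substituting into the second, 46t ≡ 7 − 40 ≡ 16 (mod 49).
Invert 46 mod 49 by the Euclidean algorithm: 49 = 1·46 + 3, 46 = 15·3 + 1, 3 = 3·1 + 0; back-substituting, 1 = 46 − 15·3 = 46 − 15·(49 − 1·46) = −15·49 + 16·46. Hence 46·16 ≡ 1, so 46⁻¹ ≡ 16 (mod 49).
Therefore t ≡ 16·16 = 256 ≡ 11 (mod 49).
Taking t = 11 gives x = 40 + 46·11 = 546.
Indeed 546 ≡ 40 (mod 46) and 546 ≡ 7 (mod 49).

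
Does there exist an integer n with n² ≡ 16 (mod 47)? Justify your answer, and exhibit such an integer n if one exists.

Take n = 4. Then 4² = 16, and since 0 ≤ 16 < 47 this is already reduced: 4² ≡ 16 (mod 47).

n = 4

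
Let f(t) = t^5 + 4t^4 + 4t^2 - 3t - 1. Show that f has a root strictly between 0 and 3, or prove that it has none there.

f(0) = -1 and f(3) = 593, which have opposite signs.
As a polynomial, f is continuous on every closed interval.
By the Intermediate Value Theorem, f takes the value 0 somewhere in the open interval.

Yes, f has a root in the interval.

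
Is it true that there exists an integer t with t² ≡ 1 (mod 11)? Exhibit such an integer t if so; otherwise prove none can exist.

t = 1

Take t = 1. Then 1² = 1, and since 0 ≤ 1 < 11 this is already reduced: 1² ≡ 1 (mod 11).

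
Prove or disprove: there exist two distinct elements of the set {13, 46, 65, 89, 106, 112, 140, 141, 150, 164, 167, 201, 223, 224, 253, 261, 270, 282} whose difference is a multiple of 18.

There is no such pair.

Reduce each element modulo 18: 13↦13, 46↦10, 65↦11, 89↦17, 106↦16, 112↦4, 140↦14, 141↦15, 150↦6, 164↦2, 167↦5, 201↦3, 223↦7, 224↦8, 253↦1, 261↦9, 270↦0, 282↦12.
All 18 residues are distinct, so no two elements differ by a multiple of 18.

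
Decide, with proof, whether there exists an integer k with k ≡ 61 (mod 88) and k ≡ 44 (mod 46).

There is no such integer.

Reduce both congruences modulo 2, which divides 88 and 46: they say k ≡ 61 (mod 2) and k ≡ 44 (mod 2).
However 61 ≡ 1 and 44 ≡ 0 (mod 2), and 1 ≠ 0.
Therefore no such k exists.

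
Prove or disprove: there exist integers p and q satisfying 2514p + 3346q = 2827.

Both 2514 and 3346 are divisible by gcd(2514, 3346) = 2, hence so is any combination 2514p + 3346q.
But 2827 = 2·1413 + 1, so 2 ∤ 2827.
Hence no integers p, q satisfy the equation.

No, no such integers exist.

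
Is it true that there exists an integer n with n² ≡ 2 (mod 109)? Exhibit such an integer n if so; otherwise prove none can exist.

Apply Euler's criterion with the prime 109: 2 is a quadratic residue iff 2^54 ≡ 1 (mod 109), and a non-residue iff it is ≡ −1.
Squaring successively (mod 109): 2^2 = 4 ≡ 4; 2^4 ≡ 4² = 16 ≡ 16; 2^8 ≡ 16² = 256 ≡ 38; 2^16 ≡ 38² = 1444 ≡ 27; 2^32 ≡ 27² = 729 ≡ 75.
Since 54 = 32 + 16 + 4 + 2, 2^54 ≡ 75 · 27 · 16 · 4; multiplying out mod 109: 75·27 = 2025 ≡ 63, then 63·16 = 1008 ≡ 27, then 27·4 = 108 ≡ 108. Thus 2^54 ≡ 108 ≡ −1 (mod 109).
The value −1 means 2 is a non-residue modulo 109, so n² ≡ 2 (mod 109) is impossible.

No, no such integer exists.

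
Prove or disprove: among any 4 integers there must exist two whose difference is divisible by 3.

Yes.

Partition the integers by their residue mod 3; there are 3 classes.
With 4 integers and only 3 classes, the pigeonhole principle forces two of them, say a and b, into the same class.
Then a ≡ b (mod 3), i.e. 3 ∣ (a − b).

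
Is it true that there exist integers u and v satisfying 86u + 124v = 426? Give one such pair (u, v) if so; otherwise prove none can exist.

Since gcd(86, 124) = 2 and 426 = 2·213, Bézout's identity guarantees a solution.
Dividing through by 2 reduces the equation to 43u + 62v = 213.
Run the Euclidean algorithm on 62 and 43: 62 = 1·43 + 19, 43 = 2·19 + 5, 19 = 3·5 + 4, 5 = 1·4 + 1, 4 = 4·1 + 0.
Unwinding: 1 = 5 − 1·4 = 5 − (19 − 3·5) = −19 + 4·5 = −19 + 4·(43 − 2·19) = 4·43 − 9·19 = 4·43 − 9·(62 − 1·43) = −9·62 + 13·43, i.e. 43·13 + 62·(-9) = 1.
Multiplying through by 213: u = 13·213 = 2769, v = (-9)·213 = -1917 is a solution.
The general solution is u = 2769 + 62k, v = -1917 − 43k; taking k = -44 gives the smaller pair u = 41, v = -25.
Check: 86·41 + 124·(-25) = 3526 − 3100 = 426. ✓

u = 41, v = -25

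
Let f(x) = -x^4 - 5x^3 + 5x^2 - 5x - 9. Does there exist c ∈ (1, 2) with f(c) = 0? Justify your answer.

f has no root in that interval.

The endpoint values f(1) = -15 and f(2) = -55 are both negative. Claim: f(x) < 0 for every x in (1, 2).
Substitute x = 1 + u, where 0 < u < 1 on the interval. Expanding, f(1 + u) = -u^4 - 9u^3 - 16u^2 - 14u - 15.
The nonzero coefficients here are all negative, so for u > 0 every term is negative (or zero), and the constant term -15 is strictly negative.
Therefore f(x) < 0 throughout (1, 2), and f has no zero there.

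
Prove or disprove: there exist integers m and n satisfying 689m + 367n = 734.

689 and 367 are coprime, so 689m + 367n ranges over all of ℤ.
Euclidean algorithm: 689 = 1·367 + 322, 367 = 1·322 + 45, 322 = 7·45 + 7, 45 = 6·7 + 3, 7 = 2·3 + 1, 3 = 3·1 + 0.
Back-substituting, 1 = 7 − 2·3 = 7 − 2·(45 − 6·7) = −2·45 + 13·7 = −2·45 + 13·(322 − 7·45) = 13·322 − 93·45 = 13·322 − 93·(367 − 1·322) = −93·367 + 106·322 = −93·367 + 106·(689 − 1·367) = 106·689 − 199·367; that is, 689·106 + 367·(-199) = 1.
Multiplying through by 734: m = 106·734 = 77804, n = (-199)·734 = -146066 is a solution.
The general solution is m = 77804 + 367k, n = -146066 − 689k; taking k = -212 gives the smaller pair m = 0, n = 2.
Check: 689·0 + 367·2 = 0 + 734 = 734. ✓

m = 0, n = 2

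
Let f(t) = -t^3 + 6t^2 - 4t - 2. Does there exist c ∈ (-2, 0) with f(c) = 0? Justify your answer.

f(-2) = 38 and f(0) = -2, which have opposite signs.
f is continuous everywhere (it is a polynomial), in particular on [-2, 0].
By the Intermediate Value Theorem, f takes the value 0 somewhere in the open interval.

Yes, f has a root in the interval.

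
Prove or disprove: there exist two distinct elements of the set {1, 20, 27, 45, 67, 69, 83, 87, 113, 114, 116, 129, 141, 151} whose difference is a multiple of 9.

Yes: 20 and 83.

Reduce each element mod 9: 1↦1, 20↦2, 27↦0, 45↦0, 67↦4, 69↦6, 83↦2, 87↦6, 113↦5, 114↦6, 116↦8, 129↦3, 141↦6, 151↦7. The residue 2 repeats (at 20 and 83), and 83 − 20 = 63 = 7·9.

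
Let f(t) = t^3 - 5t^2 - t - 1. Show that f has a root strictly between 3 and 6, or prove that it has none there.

f(3) = -22 and f(6) = 29, which have opposite signs.
Since f is a polynomial it is continuous on [3, 6].
By the Intermediate Value Theorem, f takes the value 0 somewhere in the open interval.

Yes, f has a root in the interval.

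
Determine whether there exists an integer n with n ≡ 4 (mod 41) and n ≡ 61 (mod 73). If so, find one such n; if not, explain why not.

n = 1521

Since 41 and 73 share no common factor, CRT says the pair of congruences has a solution (unique mod 2993).
Write n = 4 + 41t and require 4 + 41t ≡ 61 (mod 73), i.e. 41t ≡ 57 (mod 73).
Since 41·57 = 2337 = 32·73 + 1, the inverse of 41 mod 73 is 57.
Therefore t ≡ 57·57 = 3249 ≡ 37 (mod 73).
With t = 37: n = 4 + 41·37 = 1521.
Verify: 1521 = 37·41 + 4 and 1521 = 20·73 + 61. ✓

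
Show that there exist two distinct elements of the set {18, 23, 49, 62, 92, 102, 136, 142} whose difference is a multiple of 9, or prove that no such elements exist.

No such pair exists.

Reduce each element modulo 9: 18↦0, 23↦5, 49↦4, 62↦8, 92↦2, 102↦3, 136↦1, 142↦7.
All 8 residues are distinct, so no two elements differ by a multiple of 9.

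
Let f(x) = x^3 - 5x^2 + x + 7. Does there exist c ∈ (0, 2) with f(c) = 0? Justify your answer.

Such a root exists.

f(0) = 7 and f(2) = -3, which have opposite signs.
As a polynomial, f is continuous on every closed interval.
By the Intermediate Value Theorem, f takes the value 0 somewhere in the open interval.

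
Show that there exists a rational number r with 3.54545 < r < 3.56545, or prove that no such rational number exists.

r = 32/9

Scale by 9: the interval becomes (31.90905, 32.08905), which contains the integer 32.
Hence 32/9 is a rational number with 3.54545 < 32/9 < 3.56545.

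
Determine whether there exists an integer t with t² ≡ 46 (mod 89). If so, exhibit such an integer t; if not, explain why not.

No such integer exists.

Apply Euler's criterion with the prime 89: 46 is a quadratic residue iff 46^44 ≡ 1 (mod 89), and a non-residue iff it is ≡ −1.
Repeated squaring mod 89: 46^2 = 2116 ≡ 69; 46^4 ≡ 69² = 4761 ≡ 44; 46^8 ≡ 44² = 1936 ≡ 67; 46^16 ≡ 67² = 4489 ≡ 39; 46^32 ≡ 39² = 1521 ≡ 8.
Since 44 = 32 + 8 + 4, 46^44 ≡ 8 · 67 · 44; multiplying out mod 89: 8·67 = 536 ≡ 2, then 2·44 = 88 ≡ 88. Thus 46^44 ≡ 88 ≡ −1 (mod 89).
The value −1 means 46 is a non-residue modulo 89, so t² ≡ 46 (mod 89) is impossible.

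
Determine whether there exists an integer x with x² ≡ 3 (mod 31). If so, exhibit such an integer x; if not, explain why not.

Apply Euler's criterion with the prime 31: 3 is a quadratic residue iff 3^15 ≡ 1 (mod 31), and a non-residue iff it is ≡ −1.
Squaring successively (mod 31): 3^2 = 9 ≡ 9; 3^4 ≡ 9² = 81 ≡ 19; 3^8 ≡ 19² = 361 ≡ 20.
Since 15 = 8 + 4 + 2 + 1, 3^15 ≡ 20 · 19 · 9 · 3; multiplying out mod 31: 20·19 = 380 ≡ 8, then 8·9 = 72 ≡ 10, then 10·3 = 30 ≡ 30. Thus 3^15 ≡ 30 ≡ −1 (mod 31).
By Euler's criterion 3 is a quadratic non-residue mod 31: no x satisfies x² ≡ 3 (mod 31).

No, no such integer exists.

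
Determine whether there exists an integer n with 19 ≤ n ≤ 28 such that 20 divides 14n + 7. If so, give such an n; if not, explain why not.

At n = 19, 14·19 + 7 = 273 ≡ 13 (mod 20), and each step in n adds 14, giving residues 13, 7, 1, 15, 9, 3, 17, 11, 5, 19 for n = 19, 20, …, 28.
None is 0, so 20 never divides 14n + 7 on this range.

There is no such integer n in that range.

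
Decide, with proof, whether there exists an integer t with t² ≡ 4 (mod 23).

t = 21 works: 21² = 441, and 441 − 4 = 437 = 19·23.

t = 21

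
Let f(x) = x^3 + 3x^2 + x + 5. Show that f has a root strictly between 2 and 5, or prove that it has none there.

f(2) = 27 and f(5) = 210, both positive, so a sign-change argument is unavailable; we show f keeps this sign on the whole interval.
Shift to the endpoint 2: with x = 2 + u (0 < u < 3), one computes f(2 + u) = u^3 + 9u^2 + 25u + 27.
All 4 nonzero coefficients of this polynomial in u are positive; hence for u > 0 the value is a sum of positive terms (the constant 27 among them).
Therefore f(x) > 0 throughout (2, 5), and f has no zero there.

No such root exists.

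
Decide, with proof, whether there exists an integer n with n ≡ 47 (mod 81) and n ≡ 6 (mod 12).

No such integer exists.

Reduce both congruences modulo 3, which divides 81 and 12: they say n ≡ 47 (mod 3) and n ≡ 6 (mod 3).
But 47 mod 3 = 2 while 6 mod 3 = 0, a contradiction.
So no integer satisfies both congruences.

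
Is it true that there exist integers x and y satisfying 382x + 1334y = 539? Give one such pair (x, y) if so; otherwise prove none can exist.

No such integers exist.

Both 382 and 1334 are divisible by gcd(382, 1334) = 2, hence so is any combination 382x + 1334y.
But 539 = 2·269 + 1, so 2 ∤ 539.
Therefore 382x + 1334y = 539 has no solution in integers.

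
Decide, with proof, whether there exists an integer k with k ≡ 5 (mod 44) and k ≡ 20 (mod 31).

Since 44 and 31 share no common factor, CRT says the pair of congruences has a solution (unique mod 1364).
Any solution of the first congruence is k = 5 + 44t; substituting into the second, 44t ≡ 20 − 5 ≡ 15 (mod 31).
44 ≡ 13 (mod 31), so this reads 13t ≡ 15 (mod 31). Since 13·12 = 156 = 5·31 + 1, the inverse of 13 mod 31 is 12.
Multiplying by 12: t ≡ 12·15 = 180 ≡ 25 (mod 31).
Taking t = 25 gives k = 5 + 44·25 = 1105.
Indeed 1105 ≡ 5 (mod 44) and 1105 ≡ 20 (mod 31).

k = 1105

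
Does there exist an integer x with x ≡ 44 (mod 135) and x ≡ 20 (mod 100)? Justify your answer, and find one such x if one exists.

No, no such integer exists.

Both moduli are multiples of 5 = gcd(135, 100), so any solution would satisfy x ≡ 44 and x ≡ 20 modulo 5 simultaneously.
But 44 mod 5 = 4 while 20 mod 5 = 0, a contradiction.
Therefore no such x exists.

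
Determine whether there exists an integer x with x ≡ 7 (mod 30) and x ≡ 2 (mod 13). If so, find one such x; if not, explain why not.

x = 67

gcd(30, 13) = 1, so the Chinese Remainder Theorem guarantees exactly one residue class mod 390 satisfying both.
Any solution of the first congruence is x = 7 + 30t; substituting into the second, 30t ≡ 2 − 7 ≡ 8 (mod 13).
30 ≡ 4 (mod 13), so this reads 4t ≡ 8 (mod 13). Invert 4 mod 13 by the Euclidean algorithm: 13 = 3·4 + 1, 4 = 4·1 + 0; back-substituting, 1 = 13 − 3·4. Hence 4·(-3) ≡ 1, so 4⁻¹ ≡ -3 ≡ 10 (mod 13).
Therefore t ≡ 10·8 = 80 ≡ 2 (mod 13).
With t = 2: x = 7 + 30·2 = 67.
Verify: 67 = 2·30 + 7 and 67 = 5·13 + 2. ✓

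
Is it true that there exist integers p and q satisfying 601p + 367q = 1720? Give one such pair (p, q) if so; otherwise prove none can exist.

601 and 367 are coprime, so 601p + 367q ranges over all of ℤ.
Euclidean algorithm: 601 = 1·367 + 234, 367 = 1·234 + 133, 234 = 1·133 + 101, 133 = 1·101 + 32, 101 = 3·32 + 5, 32 = 6·5 + 2, 5 = 2·2 + 1, 2 = 2·1 + 0.
Working back up the chain: 1 = 5 − 2·2 = 5 − 2·(32 − 6·5) = −2·32 + 13·5 = −2·32 + 13·(101 − 3·32) = 13·101 − 41·32 = 13·101 − 41·(133 − 1·101) = −41·133 + 54·101 = −41·133 + 54·(234 − 1·133) = 54·234 − 95·133 = 54·234 − 95·(367 − 1·234) = −95·367 + 149·234 = −95·367 + 149·(601 − 1·367) = 149·601 − 244·367. So 601·149 + 367·(-244) = 1.
Times 1720: 601·256280 + 367·(-419680) = 1720, so (256280, -419680) solves it.
Subtracting 698·367 from p and adding 698·601 to q gives the tidier solution (114, -182).
Check: 601·114 + 367·(-182) = 68514 − 66794 = 1720. ✓

p = 114, q = -182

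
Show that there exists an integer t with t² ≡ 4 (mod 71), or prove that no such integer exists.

t = 69 works: 69² = 4761, and 4761 − 4 = 4757 = 67·71.

t = 69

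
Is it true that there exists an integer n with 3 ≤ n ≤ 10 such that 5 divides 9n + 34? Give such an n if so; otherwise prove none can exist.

n = 4

At n = 3 the value 61 is not a multiple of 5. n = 4 works, since 9·4 + 34 = 70 = 14·5.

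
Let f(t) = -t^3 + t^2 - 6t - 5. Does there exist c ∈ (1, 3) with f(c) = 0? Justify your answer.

f(1) = -11 and f(3) = -41, both negative.
f'(t) = -3t^2 + 2t - 6 has discriminant 2² − 4·(-3)·(-6) = -68 < 0, so f' has no real roots and is negative for every real t.
So f is strictly decreasing; between 1 and 3 its values lie between f(1) = -11 and f(3) = -41, all negative. Therefore f has no root in (1, 3).

No.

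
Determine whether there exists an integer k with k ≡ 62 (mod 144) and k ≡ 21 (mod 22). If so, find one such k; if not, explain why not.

Both moduli are multiples of 2 = gcd(144, 22), so any solution would satisfy k ≡ 62 and k ≡ 21 modulo 2 simultaneously.
But 62 mod 2 = 0 while 21 mod 2 = 1, a contradiction.
So no integer satisfies both congruences.

There is no such integer.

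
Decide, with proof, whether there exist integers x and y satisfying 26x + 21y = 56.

26 and 21 are coprime, so 26x + 21y ranges over all of ℤ.
Euclidean algorithm: 26 = 1·21 + 5, 21 = 4·5 + 1, 5 = 5·1 + 0.
Unwinding: 1 = 21 − 4·5 = 21 − 4·(26 − 1·21) = −4·26 + 5·21, i.e. 26·(-4) + 21·5 = 1.
Times 56: 26·(-224) + 21·280 = 56, so (-224, 280) solves it.
The general solution is x = -224 + 21k, y = 280 − 26k; taking k = 11 gives the smaller pair x = 7, y = -6.
Indeed 26·7 + 21·(-6) = 182 − 126 = 56.

x = 7, y = -6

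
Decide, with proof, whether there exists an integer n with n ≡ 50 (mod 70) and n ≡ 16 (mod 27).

gcd(70, 27) = 1, so the Chinese Remainder Theorem guarantees exactly one residue class mod 1890 satisfying both.
Any solution of the first congruence is n = 50 + 70t; substituting into the second, 70t ≡ 16 − 50 ≡ 20 (mod 27).
70 ≡ 16 (mod 27), so this reads 16t ≡ 20 (mod 27). Note 16·22 = 352 ≡ 1 (mod 27) (as 352 − 1 = 13·27), so 16⁻¹ ≡ 22.
Multiplying by 22: t ≡ 22·20 = 440 ≡ 8 (mod 27).
With t = 8: n = 50 + 70·8 = 610.
Indeed 610 ≡ 50 (mod 70) and 610 ≡ 16 (mod 27).

n = 610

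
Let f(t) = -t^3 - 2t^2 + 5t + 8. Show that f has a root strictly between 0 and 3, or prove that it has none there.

f(0) = 8 and f(3) = -22, which have opposite signs.
Since f is a polynomial it is continuous on [0, 3].
By the Intermediate Value Theorem f must vanish at some point of (0, 3).

Yes, f has a root in the interval.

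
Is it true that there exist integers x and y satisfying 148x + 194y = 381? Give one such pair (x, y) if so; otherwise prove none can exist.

There are no such integers.

Any value of 148x + 194y is a multiple of gcd(148, 194) = 2.
But 381 = 2·190 + 1, so 2 ∤ 381.
So the equation is unsolvable over ℤ.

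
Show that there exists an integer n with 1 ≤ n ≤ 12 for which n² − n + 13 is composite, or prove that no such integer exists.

At n = 5: 5² − 5 + 13 = 33 = 3·11, which is composite.

n = 5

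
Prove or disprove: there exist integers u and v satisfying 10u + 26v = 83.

No, no such integers exist.

Any value of 10u + 26v is a multiple of gcd(10, 26) = 2.
But 83 = 2·41 + 1, so 2 ∤ 83.
So the equation is unsolvable over ℤ.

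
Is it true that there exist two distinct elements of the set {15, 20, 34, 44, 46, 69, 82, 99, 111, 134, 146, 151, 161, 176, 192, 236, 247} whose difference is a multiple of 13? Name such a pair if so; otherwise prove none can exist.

Reduce each element mod 13: 15↦2, 20↦7, 34↦8, 44↦5, 46↦7, 69↦4, 82↦4, 99↦8, 111↦7, 134↦4, 146↦3, 151↦8, 161↦5, 176↦7, 192↦10, 236↦2, 247↦0. The residue 2 repeats (at 15 and 236), and 236 − 15 = 221 = 17·13.

15 and 236 are such a pair.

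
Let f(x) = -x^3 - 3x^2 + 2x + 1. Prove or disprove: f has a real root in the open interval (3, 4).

No.

The endpoint values f(3) = -47 and f(4) = -103 are both negative. Claim: f(x) < 0 for every x in (3, 4).
Substitute x = 3 + u, where 0 < u < 1 on the interval. Expanding, f(3 + u) = -u^3 - 12u^2 - 43u - 47.
All 4 nonzero coefficients of this polynomial in u are negative; hence for u > 0 the value is a sum of negative terms (the constant -47 among them).
Therefore f(x) < 0 throughout (3, 4), and f has no zero there.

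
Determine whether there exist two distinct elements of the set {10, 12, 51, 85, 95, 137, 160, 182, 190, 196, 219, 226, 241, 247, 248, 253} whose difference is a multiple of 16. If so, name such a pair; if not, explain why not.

No, no such pair exists.

Residues mod 16: 10↦10, 12↦12, 51↦3, 85↦5, 95↦15, 137↦9, 160↦0, 182↦6, 190↦14, 196↦4, 219↦11, 226↦2, 241↦1, 247↦7, 248↦8, 253↦13.
No residue repeats among the 16 elements, so no pair has difference ≡ 0 (mod 16).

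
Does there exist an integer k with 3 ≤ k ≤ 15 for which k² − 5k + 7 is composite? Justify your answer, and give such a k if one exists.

At k = 10: 10² − 5·10 + 7 = 57 = 3·19, which is composite.

k = 10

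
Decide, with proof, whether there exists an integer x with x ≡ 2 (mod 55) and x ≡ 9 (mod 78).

Since 55 and 78 share no common factor, CRT says the pair of congruences has a solution (unique mod 4290).
Any solution of the first congruence is x = 2 + 55t; substituting into the second, 55t ≡ 9 − 2 ≡ 7 (mod 78).
Note 55·61 = 3355 ≡ 1 (mod 78) (as 3355 − 1 = 43·78), so 55⁻¹ ≡ 61.
Therefore t ≡ 61·7 = 427 ≡ 37 (mod 78).
With t = 37: x = 2 + 55·37 = 2037.
Check: 2037 mod 55 = 2, 2037 mod 78 = 9. ✓

x = 2037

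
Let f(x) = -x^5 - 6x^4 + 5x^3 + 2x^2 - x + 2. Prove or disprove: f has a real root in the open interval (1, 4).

f(1) = 1 and f(4) = -2210, which have opposite signs.
f is continuous everywhere (it is a polynomial), in particular on [1, 4].
By the Intermediate Value Theorem f must vanish at some point of (1, 4).

Yes, f has a root in the interval.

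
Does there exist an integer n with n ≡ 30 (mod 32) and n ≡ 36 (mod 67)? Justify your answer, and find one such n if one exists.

gcd(32, 67) = 1, so the Chinese Remainder Theorem guarantees exactly one residue class mod 2144 satisfying both.
Write n = 30 + 32t and require 30 + 32t ≡ 36 (mod 67), i.e. 32t ≡ 6 (mod 67).
Note 32·44 = 1408 ≡ 1 (mod 67) (as 1408 − 1 = 21·67), so 32⁻¹ ≡ 44.
Therefore t ≡ 44·6 = 264 ≡ 63 (mod 67).
Taking t = 63 gives n = 30 + 32·63 = 2046.
Check: 2046 mod 32 = 30, 2046 mod 67 = 36. ✓

n = 2046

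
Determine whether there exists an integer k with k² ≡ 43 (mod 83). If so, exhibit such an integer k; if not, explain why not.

No such integer exists.

Apply Euler's criterion with the prime 83: 43 is a quadratic residue iff 43^41 ≡ 1 (mod 83), and a non-residue iff it is ≡ −1.
Squaring successively (mod 83): 43^2 = 1849 ≡ 23; 43^4 ≡ 23² = 529 ≡ 31; 43^8 ≡ 31² = 961 ≡ 48; 43^16 ≡ 48² = 2304 ≡ 63; 43^32 ≡ 63² = 3969 ≡ 68.
Since 41 = 32 + 8 + 1, 43^41 ≡ 68 · 48 · 43; multiplying out mod 83: 68·48 = 3264 ≡ 27, then 27·43 = 1161 ≡ 82. Thus 43^41 ≡ 82 ≡ −1 (mod 83).
The value −1 means 43 is a non-residue modulo 83, so k² ≡ 43 (mod 83) is impossible.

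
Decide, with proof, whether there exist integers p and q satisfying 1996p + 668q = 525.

Both 1996 and 668 are divisible by gcd(1996, 668) = 4, hence so is any combination 1996p + 668q.
But 525 = 4·131 + 1, so 4 ∤ 525.
Hence no integers p, q satisfy the equation.

No, no such integers exist.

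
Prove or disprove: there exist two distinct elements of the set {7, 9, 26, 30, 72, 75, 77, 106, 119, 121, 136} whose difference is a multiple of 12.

No, no such pair exists.

Reduce each element modulo 12: 7↦7, 9↦9, 26↦2, 30↦6, 72↦0, 75↦3, 77↦5, 106↦10, 119↦11, 121↦1, 136↦4.
No residue repeats among the 11 elements, so no pair has difference ≡ 0 (mod 12).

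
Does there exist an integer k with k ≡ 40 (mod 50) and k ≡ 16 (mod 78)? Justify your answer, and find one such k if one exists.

k = 640

The moduli are not coprime: gcd(50, 78) = 2. Compatibility requires 2 ∣ (16 − 40) = -24, which holds, so solutions exist.
Write k = 40 + 50t. Then 50t ≡ 16 − 40 ≡ 54 (mod 78); dividing through by 2 gives 25t ≡ 27 (mod 39).
To invert 25 modulo 39: 39 = 1·25 + 14, 25 = 1·14 + 11, 14 = 1·11 + 3, 11 = 3·3 + 2, 3 = 1·2 + 1, 2 = 2·1 + 0, and unwinding, 1 = 3 − 1·2 = 3 − (11 − 3·3) = −11 + 4·3 = −11 + 4·(14 − 1·11) = 4·14 − 5·11 = 4·14 − 5·(25 − 1·14) = −5·25 + 9·14 = −5·25 + 9·(39 − 1·25) = 9·39 − 14·25. Thus 25⁻¹ ≡ -14 ≡ 25 (mod 39).
Multiplying by 25: t ≡ 25·27 = 675 ≡ 12 (mod 39).
Then k = 40 + 50·12 = 640.
Verify: 640 = 12·50 + 40 and 640 = 8·78 + 16. ✓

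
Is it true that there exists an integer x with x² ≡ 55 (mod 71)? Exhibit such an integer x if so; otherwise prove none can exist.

No, no such integer exists.

Apply Euler's criterion with the prime 71: 55 is a quadratic residue iff 55^35 ≡ 1 (mod 71), and a non-residue iff it is ≡ −1.
Squaring successively (mod 71): 55^2 = 3025 ≡ 43; 55^4 ≡ 43² = 1849 ≡ 3; 55^8 ≡ 3² = 9 ≡ 9; 55^16 ≡ 9² = 81 ≡ 10; 55^32 ≡ 10² = 100 ≡ 29.
Since 35 = 32 + 2 + 1, 55^35 ≡ 29 · 43 · 55; multiplying out mod 71: 29·43 = 1247 ≡ 40, then 40·55 = 2200 ≡ 70. Thus 55^35 ≡ 70 ≡ −1 (mod 71).
By Euler's criterion 55 is a quadratic non-residue mod 71: no x satisfies x² ≡ 55 (mod 71).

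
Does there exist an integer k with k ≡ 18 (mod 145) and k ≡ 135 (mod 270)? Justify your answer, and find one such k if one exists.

No, no such integer exists.

gcd(145, 270) = 5. If k ≡ 18 (mod 145) and k ≡ 135 (mod 270), then k ≡ 18 (mod 5) and k ≡ 135 (mod 5).
These are incompatible: 18 − 135 = -117 is not divisible by 5.
Hence the system has no solution.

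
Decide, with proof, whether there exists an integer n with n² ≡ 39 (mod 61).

Take n = 51. Then 51² = 2601 = 42·61 + 39, so 51² ≡ 39 (mod 61).

n = 51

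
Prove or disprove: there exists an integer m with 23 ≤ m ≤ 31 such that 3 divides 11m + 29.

m = 23 works, since 11·23 + 29 = 282 = 94·3.

m = 23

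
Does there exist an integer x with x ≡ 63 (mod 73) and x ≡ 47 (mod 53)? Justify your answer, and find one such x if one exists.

The moduli 73 and 53 are coprime, so by the Chinese Remainder Theorem a unique solution modulo 3869 exists.
Any solution of the first congruence is x = 63 + 73t; substituting into the second, 73t ≡ 47 − 63 ≡ 37 (mod 53).
73 ≡ 20 (mod 53), so this reads 20t ≡ 37 (mod 53). Since 20·8 = 160 = 3·53 + 1, the inverse of 20 mod 53 is 8.
Therefore t ≡ 8·37 = 296 ≡ 31 (mod 53).
Taking t = 31 gives x = 63 + 73·31 = 2326.
Indeed 2326 ≡ 63 (mod 73) and 2326 ≡ 47 (mod 53).

x = 2326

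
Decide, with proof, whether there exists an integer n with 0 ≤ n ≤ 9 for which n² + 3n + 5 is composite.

At n = 8: 8² + 3·8 + 5 = 93 = 3·31, which is composite.

n = 8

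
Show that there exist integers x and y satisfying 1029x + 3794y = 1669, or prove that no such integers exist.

No, no such integers exist.

Both 1029 and 3794 are divisible by gcd(1029, 3794) = 7, hence so is any combination 1029x + 3794y.
But 1669 = 7·238 + 3, so 7 ∤ 1669.
So the equation is unsolvable over ℤ.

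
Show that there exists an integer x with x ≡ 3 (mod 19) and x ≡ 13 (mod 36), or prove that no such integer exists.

x = 193

The moduli 19 and 36 are coprime, so by the Chinese Remainder Theorem a unique solution modulo 684 exists.
Any solution of the first congruence is x = 3 + 19t; substituting into the second, 19t ≡ 13 − 3 ≡ 10 (mod 36).
Invert 19 mod 36 by the Euclidean algorithm: 36 = 1·19 + 17, 19 = 1·17 + 2, 17 = 8·2 + 1, 2 = 2·1 + 0; back-substituting, 1 = 17 − 8·2 = 17 − 8·(19 − 1·17) = −8·19 + 9·17 = −8·19 + 9·(36 − 1·19) = 9·36 − 17·19. Hence 19·(-17) ≡ 1, so 19⁻¹ ≡ -17 ≡ 19 (mod 36).
Therefore t ≡ 19·10 = 190 ≡ 10 (mod 36).
Taking t = 10 gives x = 3 + 19·10 = 193.
Verify: 193 = 10·19 + 3 and 193 = 5·36 + 13. ✓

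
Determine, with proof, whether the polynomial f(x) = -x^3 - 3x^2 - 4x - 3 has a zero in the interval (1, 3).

No.

Evaluate at the endpoints: f(1) = -11, f(3) = -69 — same sign (negative).
f'(x) = -3x^2 - 6x - 4 has discriminant (-6)² − 4·(-3)·(-4) = -12 < 0, so f' has no real roots and is negative for every real x.
Hence f is strictly decreasing on ℝ, and in particular on [1, 3]. A strictly monotone function with same-sign endpoint values stays negative on the whole interval, so f has no zero in (1, 3).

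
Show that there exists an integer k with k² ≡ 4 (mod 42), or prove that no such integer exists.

Take k = 26. Then 26² = 676 = 16·42 + 4, so 26² ≡ 4 (mod 42).

k = 26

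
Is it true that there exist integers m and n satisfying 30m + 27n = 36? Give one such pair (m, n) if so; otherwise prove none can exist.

Since gcd(30, 27) = 3 and 36 = 3·12, Bézout's identity guarantees a solution.
Dividing through by 3 reduces the equation to 10m + 9n = 12.
Dividing repeatedly: 10 = 1·9 + 1, 9 = 9·1 + 0.
Unwinding: 1 = 10 − 1·9, i.e. 10·1 + 9·(-1) = 1.
Times 12: 10·12 + 9·(-12) = 12, so (12, -12) solves it.
The general solution is m = 12 + 9k, n = -12 − 10k; taking k = -1 gives the smaller pair m = 3, n = -2.
Indeed 30·3 + 27·(-2) = 90 − 54 = 36.

m = 3, n = -2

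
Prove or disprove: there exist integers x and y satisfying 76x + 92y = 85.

No, no such integers exist.

Both 76 and 92 are divisible by gcd(76, 92) = 4, hence so is any combination 76x + 92y.
But 85 = 4·21 + 1, so 4 ∤ 85.
So the equation is unsolvable over ℤ.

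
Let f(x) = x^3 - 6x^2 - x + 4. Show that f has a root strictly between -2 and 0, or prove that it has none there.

f(-2) = -26 and f(0) = 4, which have opposite signs.
Since f is a polynomial it is continuous on [-2, 0].
By the Intermediate Value Theorem f must vanish at some point of (-2, 0).

Yes, f has a root in the interval.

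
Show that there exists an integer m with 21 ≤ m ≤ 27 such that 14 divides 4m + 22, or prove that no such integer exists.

m = 26

m = 26 works, since 4·26 + 22 = 126 = 9·14.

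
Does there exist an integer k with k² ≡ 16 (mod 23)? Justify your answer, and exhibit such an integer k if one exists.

Take k = 4. Then 4² = 16, and since 0 ≤ 16 < 23 this is already reduced: 4² ≡ 16 (mod 23).

k = 4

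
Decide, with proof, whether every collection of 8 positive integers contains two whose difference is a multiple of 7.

There are exactly 7 possible remainders on division by 7.
Since 8 > 7, two of the 8 integers must share a residue class by the pigeonhole principle; call them a and b.
Equal remainders mean a − b ≡ 0 (mod 7), so 7 divides their difference.

Yes.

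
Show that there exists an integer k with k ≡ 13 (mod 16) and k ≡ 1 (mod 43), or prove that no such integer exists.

Since 16 and 43 share no common factor, CRT says the pair of congruences has a solution (unique mod 688).
Any solution of the first congruence is k = 13 + 16t; substituting into the second, 16t ≡ 1 − 13 ≡ 31 (mod 43).
Since 16·35 = 560 = 13·43 + 1, the inverse of 16 mod 43 is 35.
Therefore t ≡ 35·31 = 1085 ≡ 10 (mod 43).
Taking t = 10 gives k = 13 + 16·10 = 173.
Check: 173 mod 16 = 13, 173 mod 43 = 1. ✓

k = 173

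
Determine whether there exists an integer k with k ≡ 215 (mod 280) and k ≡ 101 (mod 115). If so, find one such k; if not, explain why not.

No, no such integer exists.

Reduce both congruences modulo 5, which divides 280 and 115: they say k ≡ 215 (mod 5) and k ≡ 101 (mod 5).
These are incompatible: 215 − 101 = 114 is not divisible by 5.
Therefore no such k exists.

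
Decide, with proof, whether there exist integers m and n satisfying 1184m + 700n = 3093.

Any value of 1184m + 700n is a multiple of gcd(1184, 700) = 4.
But 3093 is not a multiple of 4 (it leaves remainder 1).
Therefore 1184m + 700n = 3093 has no solution in integers.

No such integers exist.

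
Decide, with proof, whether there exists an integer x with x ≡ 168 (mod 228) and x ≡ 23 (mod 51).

Both moduli are multiples of 3 = gcd(228, 51), so any solution would satisfy x ≡ 168 and x ≡ 23 modulo 3 simultaneously.
But 168 mod 3 = 0 while 23 mod 3 = 2, a contradiction.
Therefore no such x exists.

There is no such integer.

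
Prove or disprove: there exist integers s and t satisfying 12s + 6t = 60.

gcd(12, 6) = 6, and 6 divides 60, so integer solutions exist.
Dividing through by 6 reduces the equation to 2s + 1t = 10.
With a unit coefficient on t, (s, t) = (0, 10) is an immediate solution.
Indeed 12·0 + 6·10 = 0 + 60 = 60.

s = 0, t = 10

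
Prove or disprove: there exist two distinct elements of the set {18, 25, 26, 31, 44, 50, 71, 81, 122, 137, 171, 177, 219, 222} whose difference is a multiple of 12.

Both 18 and 222 leave remainder 6 on division by 12; their difference 204 = 17·12 is a multiple of 12.

18 and 222 are such a pair.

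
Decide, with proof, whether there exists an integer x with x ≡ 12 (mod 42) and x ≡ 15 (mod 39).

Here gcd(42, 39) = 3, and both 12 and 15 leave remainder 0 mod 3, so the system is consistent.
List candidates x ≡ 12 (mod 42): 12, 54. Modulo 39 these are 12, 15; 54 gives 15 as required.
Verify: 54 = 1·42 + 12 and 54 = 1·39 + 15. ✓

x = 54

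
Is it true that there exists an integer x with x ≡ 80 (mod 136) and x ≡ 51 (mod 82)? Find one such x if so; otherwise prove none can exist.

There is no such integer.

Both moduli are multiples of 2 = gcd(136, 82), so any solution would satisfy x ≡ 80 and x ≡ 51 modulo 2 simultaneously.
But 80 mod 2 = 0 while 51 mod 2 = 1, a contradiction.
So no integer satisfies both congruences.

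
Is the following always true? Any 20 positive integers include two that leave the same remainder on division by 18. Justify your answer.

Yes.

Partition the integers by their residue mod 18; there are 18 classes.
Since 20 > 18, two of the 20 integers must share a residue class by the pigeonhole principle; call them a and b.
That is, a and b leave the same remainder on division by 18, as claimed.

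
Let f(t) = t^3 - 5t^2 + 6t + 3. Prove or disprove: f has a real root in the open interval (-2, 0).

Such a root exists.

f(-2) = -37 and f(0) = 3, which have opposite signs.
f is continuous everywhere (it is a polynomial), in particular on [-2, 0].
By the Intermediate Value Theorem f must vanish at some point of (-2, 0).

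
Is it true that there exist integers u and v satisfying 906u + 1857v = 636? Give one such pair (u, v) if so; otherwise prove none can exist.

gcd(906, 1857) = 3, and 3 divides 636, so integer solutions exist.
Dividing through by 3 reduces the equation to 302u + 619v = 212.
Euclidean algorithm: 619 = 2·302 + 15, 302 = 20·15 + 2, 15 = 7·2 + 1, 2 = 2·1 + 0.
Unwinding: 1 = 15 − 7·2 = 15 − 7·(302 − 20·15) = −7·302 + 141·15 = −7·302 + 141·(619 − 2·302) = 141·619 − 289·302, i.e. 302·(-289) + 619·141 = 1.
Multiplying through by 212: u = (-289)·212 = -61268, v = 141·212 = 29892 is a solution.
The general solution is u = -61268 + 619k, v = 29892 − 302k; taking k = 99 gives the smaller pair u = 13, v = -6.
Indeed 906·13 + 1857·(-6) = 11778 − 11142 = 636.

u = 13, v = -6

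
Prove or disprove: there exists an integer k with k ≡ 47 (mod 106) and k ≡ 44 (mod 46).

No, no such integer exists.

Both moduli are multiples of 2 = gcd(106, 46), so any solution would satisfy k ≡ 47 and k ≡ 44 modulo 2 simultaneously.
These are incompatible: 47 − 44 = 3 is not divisible by 2.
So no integer satisfies both congruences.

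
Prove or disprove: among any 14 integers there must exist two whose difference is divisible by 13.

Yes, this is always true.

Partition the integers by their residue mod 13; there are 13 classes.
With 14 integers and only 13 classes, the pigeonhole principle forces two of them, say a and b, into the same class.
Their difference a − b is then a multiple of 13.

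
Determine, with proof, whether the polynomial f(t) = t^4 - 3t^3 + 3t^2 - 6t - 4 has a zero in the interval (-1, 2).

f(-1) = 9 and f(2) = -12, which have opposite signs.
As a polynomial, f is continuous on every closed interval.
By the Intermediate Value Theorem f must vanish at some point of (-1, 2).

Yes, f has a root in the interval.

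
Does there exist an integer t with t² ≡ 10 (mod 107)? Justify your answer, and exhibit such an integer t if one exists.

Take t = 44. Then 44² = 1936 = 18·107 + 10, so 44² ≡ 10 (mod 107).

t = 44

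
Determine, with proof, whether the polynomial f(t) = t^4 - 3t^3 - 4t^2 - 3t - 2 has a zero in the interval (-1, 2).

Such a root exists.

f(-1) = 1 and f(2) = -32, which have opposite signs.
f is continuous everywhere (it is a polynomial), in particular on [-1, 2].
By the Intermediate Value Theorem f must vanish at some point of (-1, 2).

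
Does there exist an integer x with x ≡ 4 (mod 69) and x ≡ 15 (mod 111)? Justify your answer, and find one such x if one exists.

Both moduli are multiples of 3 = gcd(69, 111), so any solution would satisfy x ≡ 4 and x ≡ 15 modulo 3 simultaneously.
However 4 ≡ 1 and 15 ≡ 0 (mod 3), and 1 ≠ 0.
Therefore no such x exists.

No such integer exists.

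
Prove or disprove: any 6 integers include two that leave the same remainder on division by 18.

No, the set {74, 75, 76, 77, 78, 79} is a counterexample.

Take the 6 consecutive integers 74, 75, …, 79: their residues mod 18 are all distinct because 6 ≤ 18.
Hence this collection has no pair with equal remainders mod 18, disproving the claim.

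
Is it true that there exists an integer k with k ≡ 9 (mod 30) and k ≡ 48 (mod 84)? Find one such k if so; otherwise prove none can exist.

Both moduli are multiples of 6 = gcd(30, 84), so any solution would satisfy k ≡ 9 and k ≡ 48 modulo 6 simultaneously.
These are incompatible: 9 − 48 = -39 is not divisible by 6.
Therefore no such k exists.

No such integer exists.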